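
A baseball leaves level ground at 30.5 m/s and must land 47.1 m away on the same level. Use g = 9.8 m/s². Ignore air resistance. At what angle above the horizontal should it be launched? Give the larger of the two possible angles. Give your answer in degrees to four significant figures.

From R = (v₀²/g) sin 2θ: sin 2θ = 9.80 × 47.1 / 930.25 = 0.4962.
2θ = 29.75° or 180° − 29.75° = 150.3°, so θ = 14.87° or 75.13°.
The larger angle is 75.13°.

75.13°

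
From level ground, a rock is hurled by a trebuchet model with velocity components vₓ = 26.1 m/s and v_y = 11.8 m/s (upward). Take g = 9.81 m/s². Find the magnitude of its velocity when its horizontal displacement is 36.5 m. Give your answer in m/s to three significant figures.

Time to reach x = 36.5 m: t = x/vₓ = 36.5/26.10 = 1.398 s.
Vertical velocity there: v_y = v_y0 − g t = 11.80 − 9.81 × 1.398 = −1.919 m/s.
Speed: √(vₓ² + v_y²) = √(26.10² + 1.919²) = 26.17 m/s.

26.2 m/s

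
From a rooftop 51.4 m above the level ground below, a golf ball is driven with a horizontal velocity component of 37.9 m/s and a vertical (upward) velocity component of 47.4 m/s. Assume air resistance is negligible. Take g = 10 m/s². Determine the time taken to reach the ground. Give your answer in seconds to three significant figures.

10.5 s

With up positive and y = 0 at the ground: y(t) = 51.4 + (47.40) t − 5.000 t². Setting y = 0 and taking the positive root: t = [47.40 + √(47.40² + 2·10.0·51.4)] / 10.0 = (47.40 + 57.23) / 10.0 = 10.46 s.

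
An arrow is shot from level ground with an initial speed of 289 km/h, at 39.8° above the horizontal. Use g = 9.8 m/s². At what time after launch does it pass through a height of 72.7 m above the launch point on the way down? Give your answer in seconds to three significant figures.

8.80 s

Convert: 289 km/h = 289/3.6 = 80.28 m/s.
Components: vₓ = 80.28 cos 39.8° = 61.68 m/s, v_y0 = 80.28 sin 39.8° = 51.39 m/s.
Set y = v_y0 t − ½ g t² = 72.7: 4.900 t² − 51.39 t + 72.7 = 0.
t = [51.39 ± √(51.39² − 2·9.80·72.7)] / 9.80 = (51.39 ± 34.87) / 9.80, so t = 1.686 s or t = 8.801 s.
The descending-branch root is 8.801 s.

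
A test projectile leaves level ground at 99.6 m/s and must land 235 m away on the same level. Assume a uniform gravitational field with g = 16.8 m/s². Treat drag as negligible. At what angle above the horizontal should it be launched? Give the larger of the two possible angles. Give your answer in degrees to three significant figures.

78.3°

From R = (v₀²/g) sin 2θ: sin 2θ = 16.8 × 235 / 9920.2 = 0.3980.
2θ = 23.45° or 180° − 23.45° = 156.5°, so θ = 11.73° or 78.27°.
The larger angle is 78.27°.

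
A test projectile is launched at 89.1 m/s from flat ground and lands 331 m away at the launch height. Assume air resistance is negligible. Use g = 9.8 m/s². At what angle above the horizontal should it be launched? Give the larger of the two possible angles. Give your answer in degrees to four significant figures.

77.94°

Level-ground range R = v₀² sin(2θ)/g ⇒ sin(2θ) = gR/v₀² = 9.80 × 331 / 89.1² = 0.4086.
2θ = 24.12° or 180° − 24.12° = 155.9°, so θ = 12.06° or 77.94°.
The larger angle is 77.94°.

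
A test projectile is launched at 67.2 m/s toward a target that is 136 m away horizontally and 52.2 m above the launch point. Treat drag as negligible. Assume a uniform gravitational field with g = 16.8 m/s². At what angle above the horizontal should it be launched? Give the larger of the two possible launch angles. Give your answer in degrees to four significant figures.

72.41°

Trajectory: y = x tanθ − g x² (1 + tan²θ)/(2v₀²). With x = 136, y = 52.2, v₀ = 67.2, g = 16.8:
34.40 tan²θ − 136 tanθ + (86.60) = 0.
tanθ = [136 ± √(136² − 4 × 34.40 × (86.60))] / (2 × 34.40) = (136 ± 81.10) / 68.81, giving tanθ = 0.7978 or 3.155.
θ = 38.58° or 72.41°; the larger is 72.41°.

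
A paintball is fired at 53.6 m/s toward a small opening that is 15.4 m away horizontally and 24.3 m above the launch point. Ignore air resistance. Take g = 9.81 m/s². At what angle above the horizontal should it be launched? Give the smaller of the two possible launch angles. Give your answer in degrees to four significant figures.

59.21°

Trajectory: y = x tanθ − g x² (1 + tan²θ)/(2v₀²). With x = 15.4, y = 24.3, v₀ = 53.6, g = 9.81:
0.4049 tan²θ − 15.4 tanθ + (24.70) = 0.
tanθ = [15.4 ± √(15.4² − 4 × 0.4049 × (24.70))] / (2 × 0.4049) = (15.4 ± 14.04) / 0.8098, giving tanθ = 1.678 or 36.36.
θ = 59.21° or 88.42°; the smaller is 59.21°.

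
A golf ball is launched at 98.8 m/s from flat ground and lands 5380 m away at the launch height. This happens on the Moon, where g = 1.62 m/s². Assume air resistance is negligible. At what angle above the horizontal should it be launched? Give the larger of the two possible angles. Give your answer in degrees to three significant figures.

58.4°

R = v₀² sin 2θ / g gives sin 2θ = gR/v₀² = 1.62·5380/98.8² = 0.8929.
2θ = 63.23° or 180° − 63.23° = 116.8°, so θ = 31.62° or 58.38°.
The larger angle is 58.38°.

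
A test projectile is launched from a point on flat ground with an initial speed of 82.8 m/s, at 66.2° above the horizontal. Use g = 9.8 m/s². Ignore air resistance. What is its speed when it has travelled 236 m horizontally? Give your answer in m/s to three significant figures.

Components: vₓ = 82.80 cos 66.2° = 33.41 m/s, v_y0 = 82.80 sin 66.2° = 75.76 m/s.
x = vₓ t ⇒ t = 236/33.41 = 7.063 s.
Vertical velocity there: v_y = v_y0 − g t = 75.76 − 9.80 × 7.063 = 6.541 m/s.
Speed: √(vₓ² + v_y²) = √(33.41² + 6.541²) = 34.05 m/s.

34.0 m/s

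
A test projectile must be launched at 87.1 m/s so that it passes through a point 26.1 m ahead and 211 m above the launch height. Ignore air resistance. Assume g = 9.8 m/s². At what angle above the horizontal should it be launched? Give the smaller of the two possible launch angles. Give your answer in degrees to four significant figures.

84.10°

Trajectory: y = x tanθ − g x² (1 + tan²θ)/(2v₀²). With x = 26.1, y = 211, v₀ = 87.1, g = 9.80:
0.4400 tan²θ − 26.1 tanθ + (211.4) = 0.
tanθ = [26.1 ± √(26.1² − 4 × 0.4400 × (211.4))] / (2 × 0.4400) = (26.1 ± 17.58) / 0.8800, giving tanθ = 9.681 or 49.64.
θ = 84.10° or 88.85°; the smaller is 84.10°.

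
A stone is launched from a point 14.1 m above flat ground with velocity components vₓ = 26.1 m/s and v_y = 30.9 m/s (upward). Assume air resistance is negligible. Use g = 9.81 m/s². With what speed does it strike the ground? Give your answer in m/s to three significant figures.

43.7 m/s

With up positive and y = 0 at the ground: y(t) = 14.1 + (30.90) t − 4.905 t². Setting y = 0 and taking the positive root: t = [30.90 + √(30.90² + 2·9.81·14.1)] / 9.81 = (30.90 + 35.09) / 9.81 = 6.727 s.
Vertical velocity at impact: v_y = v_y0 − g t = 30.90 − 9.81 × 6.727 = −35.09 m/s.
Speed: |v| = √(vₓ² + v_y²) = √(26.10² + 35.09²) = 43.73 m/s.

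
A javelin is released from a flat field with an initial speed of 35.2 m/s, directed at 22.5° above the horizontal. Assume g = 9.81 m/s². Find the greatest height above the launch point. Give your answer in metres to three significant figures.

Horizontal component vₓ = 35.20 cos 22.5° = 32.52 m/s; vertical v_y0 = 35.20 sin 22.5° = 13.47 m/s.
Peak height H = v_y0² / (2g) = 181.45 / 19.62 = 9.248 m.

9.25 m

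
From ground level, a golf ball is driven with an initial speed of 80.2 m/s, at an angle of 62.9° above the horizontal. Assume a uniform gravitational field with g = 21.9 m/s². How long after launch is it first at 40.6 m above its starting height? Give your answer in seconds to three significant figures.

Horizontal component vₓ = 80.20 cos 62.9° = 36.53 m/s; vertical v_y0 = 80.20 sin 62.9° = 71.40 m/s.
Require v_y0 t − ½ g t² = 40.6, i.e. 10.95 t² − 71.40 t + 40.6 = 0.
t = [71.40 ± √(71.40² − 2·21.9·40.6)] / 21.9 = (71.40 ± 57.61) / 21.9, so t = 0.6294 s or t = 5.891 s.
The first (ascending) time is 0.6294 s.

0.629 s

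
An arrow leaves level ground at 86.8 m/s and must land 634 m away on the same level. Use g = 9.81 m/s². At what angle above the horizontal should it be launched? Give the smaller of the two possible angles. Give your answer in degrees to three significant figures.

27.8°

From R = (v₀²/g) sin 2θ: sin 2θ = 9.81 × 634 / 7534.2 = 0.8255.
2θ = 55.64° or 180° − 55.64° = 124.4°, so θ = 27.82° or 62.18°.
The smaller angle is 27.82°.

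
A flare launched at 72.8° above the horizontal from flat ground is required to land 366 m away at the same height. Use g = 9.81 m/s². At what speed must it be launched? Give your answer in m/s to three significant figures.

From R = (v₀² / g) sin 2θ: v₀ = √(gR / sin 2θ).
v₀ = √(9.81 × 366 / sin 145.6°) = √(3590 / 0.5650) = √6355.2 = 79.72 m/s.

79.7 m/s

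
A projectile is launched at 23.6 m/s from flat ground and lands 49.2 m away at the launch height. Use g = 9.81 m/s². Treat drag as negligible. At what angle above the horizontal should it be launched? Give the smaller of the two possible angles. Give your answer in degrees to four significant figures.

Level-ground range R = v₀² sin(2θ)/g ⇒ sin(2θ) = gR/v₀² = 9.81 × 49.2 / 23.6² = 0.8666.
2θ = 60.06° or 180° − 60.06° = 119.9°, so θ = 30.03° or 59.97°.
The smaller angle is 30.03°.

30.03°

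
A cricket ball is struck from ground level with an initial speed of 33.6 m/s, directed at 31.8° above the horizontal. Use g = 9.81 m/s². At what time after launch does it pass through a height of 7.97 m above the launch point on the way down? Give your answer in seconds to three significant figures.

3.08 s

Resolve: vₓ = 33.60 cos 31.8° = 28.56 m/s and v_y0 = 33.60 sin 31.8° = 17.71 m/s.
Height y(t) = 17.71 t − 4.905 t² = 7.97 gives 4.905 t² − 17.71 t + 7.97 = 0.
t = [17.71 ± √(17.71² − 2·9.81·7.97)] / 9.81 = (17.71 ± 12.53) / 9.81, so t = 0.5271 s or t = 3.083 s.
The descending-branch root is 3.083 s.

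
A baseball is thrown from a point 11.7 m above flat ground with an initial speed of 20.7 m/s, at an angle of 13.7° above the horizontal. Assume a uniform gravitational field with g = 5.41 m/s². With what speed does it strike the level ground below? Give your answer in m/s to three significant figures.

23.6 m/s

Horizontal component vₓ = 20.70 cos 13.7° = 20.11 m/s; vertical v_y0 = 20.70 sin 13.7° = 4.903 m/s.
With up positive and y = 0 at the ground: y(t) = 11.7 + (4.903) t − 2.705 t². Setting y = 0 and taking the positive root: t = [4.903 + √(4.903² + 2·5.41·11.7)] / 5.41 = (4.903 + 12.27) / 5.41 = 3.175 s.
Vertical velocity at impact: v_y = v_y0 − g t = 4.903 − 5.41 × 3.175 = −12.27 m/s.
Speed: |v| = √(vₓ² + v_y²) = √(20.11² + 12.27²) = 23.56 m/s.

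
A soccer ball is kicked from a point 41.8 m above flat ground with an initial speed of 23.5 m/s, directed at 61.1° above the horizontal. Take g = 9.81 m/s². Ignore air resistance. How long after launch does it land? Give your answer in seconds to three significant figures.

5.69 s

Resolve: vₓ = 23.50 cos 61.1° = 11.36 m/s and v_y0 = 23.50 sin 61.1° = 20.57 m/s.
Vertical motion (up positive, ground at y = 0): 4.905 t² − (20.57) t − 41.8 = 0, so t = (20.57 + √(20.57² + 2·9.81·41.8)) / 9.81 = (20.57 + 35.26) / 9.81 = 5.692 s.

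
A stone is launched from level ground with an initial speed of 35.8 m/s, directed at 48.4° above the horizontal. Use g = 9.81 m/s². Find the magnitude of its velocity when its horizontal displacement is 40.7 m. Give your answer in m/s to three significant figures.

Components: vₓ = 35.80 cos 48.4° = 23.77 m/s, v_y0 = 35.80 sin 48.4° = 26.77 m/s.
x = vₓ t ⇒ t = 40.7/23.77 = 1.712 s.
Vertical velocity there: v_y = v_y0 − g t = 26.77 − 9.81 × 1.712 = 9.973 m/s.
Speed: √(vₓ² + v_y²) = √(23.77² + 9.973²) = 25.78 m/s.

25.8 m/s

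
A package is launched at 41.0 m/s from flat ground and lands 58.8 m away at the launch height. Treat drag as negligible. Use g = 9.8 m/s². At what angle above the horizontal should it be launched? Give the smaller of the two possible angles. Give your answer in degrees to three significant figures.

From R = (v₀²/g) sin 2θ: sin 2θ = 9.80 × 58.8 / 1681.0 = 0.3428.
2θ = 20.05° or 180° − 20.05° = 160.0°, so θ = 10.02° or 79.98°.
The smaller angle is 10.02°.

10.0°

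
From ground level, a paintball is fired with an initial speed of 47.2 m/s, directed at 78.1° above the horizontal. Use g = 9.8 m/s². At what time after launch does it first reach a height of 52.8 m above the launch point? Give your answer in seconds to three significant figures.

Resolve: vₓ = 47.20 cos 78.1° = 9.733 m/s and v_y0 = 47.20 sin 78.1° = 46.19 m/s.
Set y = v_y0 t − ½ g t² = 52.8: 4.900 t² − 46.19 t + 52.8 = 0.
t = [46.19 ± √(46.19² − 2·9.80·52.8)] / 9.80 = (46.19 ± 33.14) / 9.80, so t = 1.331 s or t = 8.094 s.
The first (ascending) time is 1.331 s.

1.33 s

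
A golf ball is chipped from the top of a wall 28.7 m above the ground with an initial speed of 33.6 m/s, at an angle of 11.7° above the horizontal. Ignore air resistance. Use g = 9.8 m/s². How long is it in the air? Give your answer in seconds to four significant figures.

vₓ = 33.60 cos 11.7° = 32.90 m/s; v_y0 = 33.60 sin 11.7° = 6.814 m/s.
The projectile lands when y = 28.7 + (6.814) t − ½·9.80·t² = 0. Positive root: t = (6.814 + √(6.814² + 2·9.80·28.7)) / 9.80 = (6.814 + 24.68) / 9.80 = 3.213 s.

3.213 s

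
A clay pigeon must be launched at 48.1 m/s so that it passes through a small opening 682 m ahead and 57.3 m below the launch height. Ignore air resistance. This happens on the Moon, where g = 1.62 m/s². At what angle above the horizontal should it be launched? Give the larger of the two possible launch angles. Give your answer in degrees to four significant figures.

76.05°

Trajectory: y = x tanθ − g x² (1 + tan²θ)/(2v₀²). With x = 682, y = −57.3, v₀ = 48.1, g = 1.62:
162.8 tan²θ − 682 tanθ + (105.5) = 0.
tanθ = [682 ± √(682² − 4 × 162.8 × (105.5))] / (2 × 162.8) = (682 ± 629.6) / 325.7, giving tanθ = 0.1609 or 4.027.
θ = 9.143° or 76.05°; the larger is 76.05°.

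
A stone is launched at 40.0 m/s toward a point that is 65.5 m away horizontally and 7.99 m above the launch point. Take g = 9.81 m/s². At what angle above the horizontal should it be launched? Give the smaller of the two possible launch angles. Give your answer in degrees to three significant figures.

19.1°

Trajectory: y = x tanθ − g x² (1 + tan²θ)/(2v₀²). With x = 65.5, y = 7.99, v₀ = 40.0, g = 9.81:
13.15 tan²θ − 65.5 tanθ + (21.14) = 0.
tanθ = [65.5 ± √(65.5² − 4 × 13.15 × (21.14))] / (2 × 13.15) = (65.5 ± 56.37) / 26.30, giving tanθ = 0.3470 or 4.633.
θ = 19.13° or 77.82°; the smaller is 19.13°.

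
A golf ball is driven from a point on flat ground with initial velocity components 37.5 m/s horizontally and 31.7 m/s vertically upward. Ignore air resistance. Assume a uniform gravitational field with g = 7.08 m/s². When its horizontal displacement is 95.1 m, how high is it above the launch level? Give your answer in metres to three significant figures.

57.6 m

x = vₓ t ⇒ t = 95.1/37.50 = 2.536 s.
Height: y = v_y0 t − ½ g t² = 31.70 × 2.536 − 3.540 × 2.536² = 80.39 − 22.77 = 57.62 m.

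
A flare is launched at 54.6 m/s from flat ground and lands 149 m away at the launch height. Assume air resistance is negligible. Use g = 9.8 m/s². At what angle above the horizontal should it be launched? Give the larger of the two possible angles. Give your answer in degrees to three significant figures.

R = v₀² sin 2θ / g gives sin 2θ = gR/v₀² = 9.80·149/54.6² = 0.4898.
2θ = 29.33° or 180° − 29.33° = 150.7°, so θ = 14.66° or 75.34°.
The larger angle is 75.34°.

75.3°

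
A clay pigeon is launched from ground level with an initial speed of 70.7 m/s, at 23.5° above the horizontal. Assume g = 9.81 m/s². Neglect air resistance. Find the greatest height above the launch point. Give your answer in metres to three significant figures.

Components: vₓ = 70.70 cos 23.5° = 64.84 m/s, v_y0 = 70.70 sin 23.5° = 28.19 m/s.
At the apex v_y = 0, so H = v_y0²/(2g) = 28.19²/19.62 = 40.51 m.

40.5 m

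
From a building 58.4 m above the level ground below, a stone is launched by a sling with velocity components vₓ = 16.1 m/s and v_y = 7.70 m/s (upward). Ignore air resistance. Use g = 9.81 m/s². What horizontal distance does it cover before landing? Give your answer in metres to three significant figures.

With up positive and y = 0 at the ground: y(t) = 58.4 + (7.700) t − 4.905 t². Setting y = 0 and taking the positive root: t = [7.700 + √(7.700² + 2·9.81·58.4)] / 9.81 = (7.700 + 34.71) / 9.81 = 4.324 s.
Horizontal distance: R = vₓ t = 16.10 × 4.324 = 69.61 m.

69.6 m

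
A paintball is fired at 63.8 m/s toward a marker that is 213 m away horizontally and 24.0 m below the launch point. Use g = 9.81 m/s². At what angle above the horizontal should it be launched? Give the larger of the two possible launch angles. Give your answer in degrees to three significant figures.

Trajectory: y = x tanθ − g x² (1 + tan²θ)/(2v₀²). With x = 213, y = −24.0, v₀ = 63.8, g = 9.81:
54.67 tan²θ − 213 tanθ + (30.67) = 0.
tanθ = [213 ± √(213² − 4 × 54.67 × (30.67))] / (2 × 54.67) = (213 ± 196.6) / 109.3, giving tanθ = 0.1498 or 3.746.
θ = 8.517° or 75.05°; the larger is 75.05°.

75.1°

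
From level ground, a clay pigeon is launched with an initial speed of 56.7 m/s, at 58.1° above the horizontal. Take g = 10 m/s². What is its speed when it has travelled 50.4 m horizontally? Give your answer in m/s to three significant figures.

Resolve: vₓ = 56.70 cos 58.1° = 29.96 m/s and v_y0 = 56.70 sin 58.1° = 48.14 m/s.
x = vₓ t ⇒ t = 50.4/29.96 = 1.682 s.
Vertical velocity there: v_y = v_y0 − g t = 48.14 − 10.0 × 1.682 = 31.32 m/s.
Speed: √(vₓ² + v_y²) = √(29.96² + 31.32²) = 43.34 m/s.

43.3 m/s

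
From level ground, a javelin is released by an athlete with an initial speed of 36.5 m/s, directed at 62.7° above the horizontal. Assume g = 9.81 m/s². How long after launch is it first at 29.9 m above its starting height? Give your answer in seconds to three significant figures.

vₓ = 36.50 cos 62.7° = 16.74 m/s; v_y0 = 36.50 sin 62.7° = 32.43 m/s.
Height y(t) = 32.43 t − 4.905 t² = 29.9 gives 4.905 t² − 32.43 t + 29.9 = 0.
Quadratic formula: t = (32.43 ± √465.36) / 9.81 = (32.43 ± 21.57) / 9.81 → t = 1.107 s or 5.505 s.
The first (ascending) time is 1.107 s.

1.11 s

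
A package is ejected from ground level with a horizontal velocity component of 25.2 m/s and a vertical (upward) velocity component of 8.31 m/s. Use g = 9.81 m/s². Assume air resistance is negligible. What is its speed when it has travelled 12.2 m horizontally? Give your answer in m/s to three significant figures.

At x = 12.2 m, t = x/vₓ = 12.2/25.20 = 0.4841 s.
Vertical velocity there: v_y = v_y0 − g t = 8.310 − 9.81 × 0.4841 = 3.561 m/s.
Speed: √(vₓ² + v_y²) = √(25.20² + 3.561²) = 25.45 m/s.

25.5 m/s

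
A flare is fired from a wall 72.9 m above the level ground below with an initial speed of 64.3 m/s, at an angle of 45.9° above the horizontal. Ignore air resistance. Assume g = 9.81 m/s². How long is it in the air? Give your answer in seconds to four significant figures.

vₓ = 64.30 cos 45.9° = 44.75 m/s; v_y0 = 64.30 sin 45.9° = 46.18 m/s.
Vertical motion (up positive, ground at y = 0): 4.905 t² − (46.18) t − 72.9 = 0, so t = (46.18 + √(46.18² + 2·9.81·72.9)) / 9.81 = (46.18 + 59.69) / 9.81 = 10.79 s.

10.79 s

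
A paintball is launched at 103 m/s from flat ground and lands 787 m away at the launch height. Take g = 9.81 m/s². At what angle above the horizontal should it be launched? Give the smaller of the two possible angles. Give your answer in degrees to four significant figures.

23.35°

Level-ground range R = v₀² sin(2θ)/g ⇒ sin(2θ) = gR/v₀² = 9.81 × 787 / 103² = 0.7277.
2θ = 46.70° or 180° − 46.70° = 133.3°, so θ = 23.35° or 66.65°.
The smaller angle is 23.35°.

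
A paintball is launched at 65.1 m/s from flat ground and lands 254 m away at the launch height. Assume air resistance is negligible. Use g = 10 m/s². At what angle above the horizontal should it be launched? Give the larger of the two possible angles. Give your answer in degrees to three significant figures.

71.6°

R = v₀² sin 2θ / g gives sin 2θ = gR/v₀² = 10.0·254/65.1² = 0.5993.
2θ = 36.82° or 180° − 36.82° = 143.2°, so θ = 18.41° or 71.59°.
The larger angle is 71.59°.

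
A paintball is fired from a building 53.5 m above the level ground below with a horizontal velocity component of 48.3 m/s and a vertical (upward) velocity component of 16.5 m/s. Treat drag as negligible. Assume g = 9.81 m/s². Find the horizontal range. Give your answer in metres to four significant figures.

With up positive and y = 0 at the ground: y(t) = 53.5 + (16.50) t − 4.905 t². Setting y = 0 and taking the positive root: t = [16.50 + √(16.50² + 2·9.81·53.5)] / 9.81 = (16.50 + 36.36) / 9.81 = 5.388 s.
Horizontal distance: R = vₓ t = 48.30 × 5.388 = 260.2 m.

260.2 m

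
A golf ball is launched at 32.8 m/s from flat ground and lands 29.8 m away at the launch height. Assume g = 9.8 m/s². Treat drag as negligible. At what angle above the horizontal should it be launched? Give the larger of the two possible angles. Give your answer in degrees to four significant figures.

From R = (v₀²/g) sin 2θ: sin 2θ = 9.80 × 29.8 / 1075.8 = 0.2715.
2θ = 15.75° or 180° − 15.75° = 164.2°, so θ = 7.875° or 82.12°.
The larger angle is 82.12°.

82.12°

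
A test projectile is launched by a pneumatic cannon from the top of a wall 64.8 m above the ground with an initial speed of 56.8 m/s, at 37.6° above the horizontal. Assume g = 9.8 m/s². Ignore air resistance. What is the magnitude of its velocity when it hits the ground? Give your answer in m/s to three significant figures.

67.1 m/s

Resolve: vₓ = 56.80 cos 37.6° = 45.00 m/s and v_y0 = 56.80 sin 37.6° = 34.66 m/s.
The projectile lands when y = 64.8 + (34.66) t − ½·9.80·t² = 0. Positive root: t = (34.66 + √(34.66² + 2·9.80·64.8)) / 9.80 = (34.66 + 49.71) / 9.80 = 8.609 s.
Vertical velocity at impact: v_y = v_y0 − g t = 34.66 − 9.80 × 8.609 = −49.71 m/s.
Speed: |v| = √(vₓ² + v_y²) = √(45.00² + 49.71²) = 67.05 m/s.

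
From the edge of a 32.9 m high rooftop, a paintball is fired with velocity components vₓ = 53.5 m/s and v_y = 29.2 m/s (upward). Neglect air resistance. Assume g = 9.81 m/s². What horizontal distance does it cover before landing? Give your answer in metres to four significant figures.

With up positive and y = 0 at the ground: y(t) = 32.9 + (29.20) t − 4.905 t². Setting y = 0 and taking the positive root: t = [29.20 + √(29.20² + 2·9.81·32.9)] / 9.81 = (29.20 + 38.71) / 9.81 = 6.922 s.
Horizontal distance: R = vₓ t = 53.50 × 6.922 = 370.3 m.

370.3 m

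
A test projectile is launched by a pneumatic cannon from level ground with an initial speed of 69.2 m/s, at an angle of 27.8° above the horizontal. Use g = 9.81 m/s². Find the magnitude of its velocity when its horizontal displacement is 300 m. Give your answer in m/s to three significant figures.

63.2 m/s

Components: vₓ = 69.20 cos 27.8° = 61.21 m/s, v_y0 = 69.20 sin 27.8° = 32.27 m/s.
At x = 300 m, t = x/vₓ = 300/61.21 = 4.901 s.
Vertical velocity there: v_y = v_y0 − g t = 32.27 − 9.81 × 4.901 = −15.80 m/s.
Speed: √(vₓ² + v_y²) = √(61.21² + 15.80²) = 63.22 m/s.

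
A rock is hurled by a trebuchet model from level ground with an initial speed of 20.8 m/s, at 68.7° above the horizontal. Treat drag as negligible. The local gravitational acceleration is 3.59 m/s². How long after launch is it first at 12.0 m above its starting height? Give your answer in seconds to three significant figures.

Components: vₓ = 20.80 cos 68.7° = 7.556 m/s, v_y0 = 20.80 sin 68.7° = 19.38 m/s.
Require v_y0 t − ½ g t² = 12.0, i.e. 1.795 t² − 19.38 t + 12.0 = 0.
t = [19.38 ± √(19.38² − 2·3.59·12.0)] / 3.59 = (19.38 ± 17.01) / 3.59, so t = 0.6595 s or t = 10.14 s.
The first (ascending) time is 0.6595 s.

0.660 s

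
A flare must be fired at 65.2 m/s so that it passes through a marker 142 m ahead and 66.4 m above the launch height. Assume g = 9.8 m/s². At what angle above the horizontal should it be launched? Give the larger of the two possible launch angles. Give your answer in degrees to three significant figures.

Trajectory: y = x tanθ − g x² (1 + tan²θ)/(2v₀²). With x = 142, y = 66.4, v₀ = 65.2, g = 9.80:
23.24 tan²θ − 142 tanθ + (89.64) = 0.
tanθ = [142 ± √(142² − 4 × 23.24 × (89.64))] / (2 × 23.24) = (142 ± 108.8) / 46.48, giving tanθ = 0.7149 or 5.395.
θ = 35.56° or 79.50°; the larger is 79.50°.

79.5°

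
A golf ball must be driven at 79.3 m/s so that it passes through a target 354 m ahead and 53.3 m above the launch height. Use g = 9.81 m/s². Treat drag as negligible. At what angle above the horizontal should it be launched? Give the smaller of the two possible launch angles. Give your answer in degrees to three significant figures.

Trajectory: y = x tanθ − g x² (1 + tan²θ)/(2v₀²). With x = 354, y = 53.3, v₀ = 79.3, g = 9.81:
97.75 tan²θ − 354 tanθ + (151.0) = 0.
tanθ = [354 ± √(354² − 4 × 97.75 × (151.0))] / (2 × 97.75) = (354 ± 257.4) / 195.5, giving tanθ = 0.4941 or 3.128.
θ = 26.29° or 72.27°; the smaller is 26.29°.

26.3°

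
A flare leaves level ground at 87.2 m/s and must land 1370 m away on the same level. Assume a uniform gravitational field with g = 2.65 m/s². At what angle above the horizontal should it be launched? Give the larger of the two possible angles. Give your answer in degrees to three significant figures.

Level-ground range R = v₀² sin(2θ)/g ⇒ sin(2θ) = gR/v₀² = 2.65 × 1370 / 87.2² = 0.4775.
2θ = 28.52° or 180° − 28.52° = 151.5°, so θ = 14.26° or 75.74°.
The larger angle is 75.74°.

75.7°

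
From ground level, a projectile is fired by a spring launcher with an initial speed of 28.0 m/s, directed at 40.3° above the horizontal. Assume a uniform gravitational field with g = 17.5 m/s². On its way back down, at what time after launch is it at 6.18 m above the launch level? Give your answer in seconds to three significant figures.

1.64 s

Components: vₓ = 28.00 cos 40.3° = 21.35 m/s, v_y0 = 28.00 sin 40.3° = 18.11 m/s.
Height y(t) = 18.11 t − 8.750 t² = 6.18 gives 8.750 t² − 18.11 t + 6.18 = 0.
t = [18.11 ± √(18.11² − 2·17.5·6.18)] / 17.5 = (18.11 ± 10.57) / 17.5, so t = 0.4310 s or t = 1.639 s.
The descending-branch root is 1.639 s.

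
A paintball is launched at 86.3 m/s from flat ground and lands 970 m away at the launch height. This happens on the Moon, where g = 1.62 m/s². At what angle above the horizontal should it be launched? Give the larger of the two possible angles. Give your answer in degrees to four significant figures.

83.91°

From R = (v₀²/g) sin 2θ: sin 2θ = 1.62 × 970 / 7447.7 = 0.2110.
2θ = 12.18° or 180° − 12.18° = 167.8°, so θ = 6.090° or 83.91°.
The larger angle is 83.91°.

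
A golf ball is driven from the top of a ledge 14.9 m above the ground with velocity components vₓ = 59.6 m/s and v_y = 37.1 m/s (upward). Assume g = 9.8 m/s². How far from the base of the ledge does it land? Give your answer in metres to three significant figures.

474 m

Vertical motion (up positive, ground at y = 0): 4.900 t² − (37.10) t − 14.9 = 0, so t = (37.10 + √(37.10² + 2·9.80·14.9)) / 9.80 = (37.10 + 40.85) / 9.80 = 7.954 s.
Horizontal distance: R = vₓ t = 59.60 × 7.954 = 474.0 m.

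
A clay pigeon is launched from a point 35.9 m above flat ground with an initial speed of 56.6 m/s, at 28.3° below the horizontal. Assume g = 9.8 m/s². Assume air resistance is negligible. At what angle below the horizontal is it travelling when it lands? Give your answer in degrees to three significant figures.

37.1°

Horizontal component vₓ = 56.60 cos 28.3° = 49.84 m/s; vertical v_y0 = −26.83 m/s (downward).
The projectile lands when y = 35.9 + (−26.83) t − ½·9.80·t² = 0. Positive root: t = (−26.83 + √(26.83² + 2·9.80·35.9)) / 9.80 = (−26.83 + 37.73) / 9.80 = 1.112 s.
At impact: v_y = v_y0 − g t = −37.73 m/s; vₓ = 49.84 m/s.
Angle below horizontal: arctan(|v_y|/vₓ) = arctan(37.73/49.84) = 37.13°.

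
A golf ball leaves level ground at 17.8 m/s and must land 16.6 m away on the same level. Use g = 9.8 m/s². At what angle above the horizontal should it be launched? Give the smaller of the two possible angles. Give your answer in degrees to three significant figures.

15.4°

R = v₀² sin 2θ / g gives sin 2θ = gR/v₀² = 9.80·16.6/17.8² = 0.5134.
2θ = 30.89° or 180° − 30.89° = 149.1°, so θ = 15.45° or 74.55°.
The smaller angle is 15.45°.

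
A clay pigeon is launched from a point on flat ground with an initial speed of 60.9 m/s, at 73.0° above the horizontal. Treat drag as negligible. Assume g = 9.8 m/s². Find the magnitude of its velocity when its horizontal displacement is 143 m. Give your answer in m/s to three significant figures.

27.1 m/s

vₓ = 60.90 cos 73.0° = 17.81 m/s; v_y0 = 60.90 sin 73.0° = 58.24 m/s.
Time to reach x = 143 m: t = x/vₓ = 143/17.81 = 8.031 s.
Vertical velocity there: v_y = v_y0 − g t = 58.24 − 9.80 × 8.031 = −20.47 m/s.
Speed: √(vₓ² + v_y²) = √(17.81² + 20.47²) = 27.13 m/s.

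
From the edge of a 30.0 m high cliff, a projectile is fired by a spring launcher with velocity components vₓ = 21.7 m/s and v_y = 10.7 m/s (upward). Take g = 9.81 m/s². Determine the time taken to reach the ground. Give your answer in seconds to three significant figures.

3.79 s

The projectile lands when y = 30.0 + (10.70) t − ½·9.81·t² = 0. Positive root: t = (10.70 + √(10.70² + 2·9.81·30.0)) / 9.81 = (10.70 + 26.52) / 9.81 = 3.794 s.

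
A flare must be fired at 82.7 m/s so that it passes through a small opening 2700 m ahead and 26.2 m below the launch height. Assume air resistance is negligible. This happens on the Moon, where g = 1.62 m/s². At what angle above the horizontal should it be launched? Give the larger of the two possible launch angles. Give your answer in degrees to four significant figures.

Trajectory: y = x tanθ − g x² (1 + tan²θ)/(2v₀²). With x = 2700, y = −26.2, v₀ = 82.7, g = 1.62:
863.4 tan²θ − 2700 tanθ + (837.2) = 0.
tanθ = [2700 ± √(2700² − 4 × 863.4 × (837.2))] / (2 × 863.4) = (2700 ± 2097) / 1727, giving tanθ = 0.3490 or 2.778.
θ = 19.24° or 70.20°; the larger is 70.20°.

70.20°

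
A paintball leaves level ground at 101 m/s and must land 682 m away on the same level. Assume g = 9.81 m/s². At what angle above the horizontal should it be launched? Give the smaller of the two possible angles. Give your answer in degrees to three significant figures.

20.5°

From R = (v₀²/g) sin 2θ: sin 2θ = 9.81 × 682 / 10201 = 0.6559.
2θ = 40.98° or 180° − 40.98° = 139.0°, so θ = 20.49° or 69.51°.
The smaller angle is 20.49°.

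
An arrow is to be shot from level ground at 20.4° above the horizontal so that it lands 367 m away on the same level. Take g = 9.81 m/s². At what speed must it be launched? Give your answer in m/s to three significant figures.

74.2 m/s

Level-ground range: R = v₀² sin(2θ)/g, so v₀ = √(gR / sin 2θ).
v₀ = √(9.81 × 367 / sin 40.80°) = √(3600 / 0.6534) = √5509.9 = 74.23 m/s.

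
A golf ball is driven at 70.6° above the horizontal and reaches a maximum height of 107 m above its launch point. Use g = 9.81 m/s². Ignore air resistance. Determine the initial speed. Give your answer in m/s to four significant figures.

48.58 m/s

At the peak v_y = 0, so v_y0 = √(2gH) = √(2 × 9.81 × 107) = 45.82 m/s.
v_y0 = v₀ sin θ ⇒ v₀ = 45.82 / sin 70.6° = 48.58 m/s.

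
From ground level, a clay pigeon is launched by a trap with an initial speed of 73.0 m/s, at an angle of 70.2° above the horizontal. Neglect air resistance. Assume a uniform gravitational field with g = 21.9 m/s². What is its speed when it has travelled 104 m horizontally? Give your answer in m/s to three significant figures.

vₓ = 73.00 cos 70.2° = 24.73 m/s; v_y0 = 73.00 sin 70.2° = 68.68 m/s.
x = vₓ t ⇒ t = 104/24.73 = 4.206 s.
Vertical velocity there: v_y = v_y0 − g t = 68.68 − 21.9 × 4.206 = −23.42 m/s.
Speed: √(vₓ² + v_y²) = √(24.73² + 23.42²) = 34.06 m/s.

34.1 m/s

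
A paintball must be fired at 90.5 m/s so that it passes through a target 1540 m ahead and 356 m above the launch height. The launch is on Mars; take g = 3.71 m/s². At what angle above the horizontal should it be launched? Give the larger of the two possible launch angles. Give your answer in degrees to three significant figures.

Trajectory: y = x tanθ − g x² (1 + tan²θ)/(2v₀²). With x = 1540, y = 356, v₀ = 90.5, g = 3.71:
537.1 tan²θ − 1540 tanθ + (893.1) = 0.
tanθ = [1540 ± √(1540² − 4 × 537.1 × (893.1))] / (2 × 537.1) = (1540 ± 672.8) / 1074, giving tanθ = 0.8073 or 2.060.
θ = 38.91° or 64.10°; the larger is 64.10°.

64.1°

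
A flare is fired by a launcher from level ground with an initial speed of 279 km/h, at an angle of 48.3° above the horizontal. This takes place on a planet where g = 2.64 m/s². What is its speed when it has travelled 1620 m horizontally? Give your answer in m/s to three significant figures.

Convert: 279 km/h = 279/3.6 = 77.50 m/s.
vₓ = 77.50 cos 48.3° = 51.56 m/s; v_y0 = 77.50 sin 48.3° = 57.86 m/s.
x = vₓ t ⇒ t = 1620/51.56 = 31.42 s.
Vertical velocity there: v_y = v_y0 − g t = 57.86 − 2.64 × 31.42 = −25.09 m/s.
Speed: √(vₓ² + v_y²) = √(51.56² + 25.09²) = 57.34 m/s.

57.3 m/s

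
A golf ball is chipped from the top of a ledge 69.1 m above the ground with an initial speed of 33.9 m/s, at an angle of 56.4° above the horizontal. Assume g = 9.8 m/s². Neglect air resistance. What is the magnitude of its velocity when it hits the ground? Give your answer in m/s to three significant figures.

50.0 m/s

Components: vₓ = 33.90 cos 56.4° = 18.76 m/s, v_y0 = 33.90 sin 56.4° = 28.24 m/s.
Vertical motion (up positive, ground at y = 0): 4.900 t² − (28.24) t − 69.1 = 0, so t = (28.24 + √(28.24² + 2·9.80·69.1)) / 9.80 = (28.24 + 46.39) / 9.80 = 7.614 s.
Vertical velocity at impact: v_y = v_y0 − g t = 28.24 − 9.80 × 7.614 = −46.39 m/s.
Speed: |v| = √(vₓ² + v_y²) = √(18.76² + 46.39²) = 50.04 m/s.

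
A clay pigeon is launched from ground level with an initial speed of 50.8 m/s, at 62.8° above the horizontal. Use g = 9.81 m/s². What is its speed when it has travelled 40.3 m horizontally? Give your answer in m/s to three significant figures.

36.5 m/s

Resolve: vₓ = 50.80 cos 62.8° = 23.22 m/s and v_y0 = 50.80 sin 62.8° = 45.18 m/s.
x = vₓ t ⇒ t = 40.3/23.22 = 1.736 s.
Vertical velocity there: v_y = v_y0 − g t = 45.18 − 9.81 × 1.736 = 28.16 m/s.
Speed: √(vₓ² + v_y²) = √(23.22² + 28.16²) = 36.50 m/s.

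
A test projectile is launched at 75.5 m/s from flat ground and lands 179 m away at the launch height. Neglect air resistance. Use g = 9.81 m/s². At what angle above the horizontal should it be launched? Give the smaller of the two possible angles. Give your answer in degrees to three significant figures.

R = v₀² sin 2θ / g gives sin 2θ = gR/v₀² = 9.81·179/75.5² = 0.3081.
2θ = 17.94° or 180° − 17.94° = 162.1°, so θ = 8.971° or 81.03°.
The smaller angle is 8.971°.

8.97°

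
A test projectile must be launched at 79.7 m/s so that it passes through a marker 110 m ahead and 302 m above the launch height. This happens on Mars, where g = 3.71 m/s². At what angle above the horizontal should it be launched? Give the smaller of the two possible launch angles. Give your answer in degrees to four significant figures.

72.03°

Trajectory: y = x tanθ − g x² (1 + tan²θ)/(2v₀²). With x = 110, y = 302, v₀ = 79.7, g = 3.71:
3.534 tan²θ − 110 tanθ + (305.5) = 0.
tanθ = [110 ± √(110² − 4 × 3.534 × (305.5))] / (2 × 3.534) = (110 ± 88.21) / 7.067, giving tanθ = 3.083 or 28.05.
θ = 72.03° or 87.96°; the smaller is 72.03°.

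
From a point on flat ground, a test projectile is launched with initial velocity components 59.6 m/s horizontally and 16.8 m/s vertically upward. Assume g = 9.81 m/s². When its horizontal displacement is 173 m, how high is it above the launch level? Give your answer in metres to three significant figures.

At x = 173 m, t = x/vₓ = 173/59.60 = 2.903 s.
Height: y = v_y0 t − ½ g t² = 16.80 × 2.903 − 4.905 × 2.903² = 48.77 − 41.33 = 7.438 m.

7.44 m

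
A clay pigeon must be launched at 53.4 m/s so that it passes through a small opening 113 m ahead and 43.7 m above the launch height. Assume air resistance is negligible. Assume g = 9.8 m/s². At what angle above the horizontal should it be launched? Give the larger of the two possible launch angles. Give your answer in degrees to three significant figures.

Trajectory: y = x tanθ − g x² (1 + tan²θ)/(2v₀²). With x = 113, y = 43.7, v₀ = 53.4, g = 9.80:
21.94 tan²θ − 113 tanθ + (65.64) = 0.
tanθ = [113 ± √(113² − 4 × 21.94 × (65.64))] / (2 × 21.94) = (113 ± 83.71) / 43.88, giving tanθ = 0.6674 or 4.483.
θ = 33.72° or 77.42°; the larger is 77.42°.

77.4°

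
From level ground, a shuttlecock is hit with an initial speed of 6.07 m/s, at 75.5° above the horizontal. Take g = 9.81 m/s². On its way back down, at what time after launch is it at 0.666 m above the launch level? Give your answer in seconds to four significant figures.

1.071 s

Components: vₓ = 6.070 cos 75.5° = 1.520 m/s, v_y0 = 6.070 sin 75.5° = 5.877 m/s.
Height y(t) = 5.877 t − 4.905 t² = 0.666 gives 4.905 t² − 5.877 t + 0.666 = 0.
Quadratic formula: t = (5.877 ± √21.468) / 9.81 = (5.877 ± 4.633) / 9.81 → t = 0.1267 s or 1.071 s.
The descending-branch root is 1.071 s.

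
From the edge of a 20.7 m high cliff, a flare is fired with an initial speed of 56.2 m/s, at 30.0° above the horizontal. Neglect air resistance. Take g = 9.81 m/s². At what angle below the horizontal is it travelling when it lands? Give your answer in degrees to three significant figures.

Resolve: vₓ = 56.20 cos 30.0° = 48.67 m/s and v_y0 = 56.20 sin 30.0° = 28.10 m/s.
With up positive and y = 0 at the ground: y(t) = 20.7 + (28.10) t − 4.905 t². Setting y = 0 and taking the positive root: t = [28.10 + √(28.10² + 2·9.81·20.7)] / 9.81 = (28.10 + 34.58) / 9.81 = 6.389 s.
At impact: v_y = v_y0 − g t = −34.58 m/s; vₓ = 48.67 m/s.
Angle below horizontal: arctan(|v_y|/vₓ) = arctan(34.58/48.67) = 35.39°.

35.4°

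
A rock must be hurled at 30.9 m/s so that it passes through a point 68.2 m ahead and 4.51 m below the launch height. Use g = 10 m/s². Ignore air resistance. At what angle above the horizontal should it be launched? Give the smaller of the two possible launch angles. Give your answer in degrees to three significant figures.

Trajectory: y = x tanθ − g x² (1 + tan²θ)/(2v₀²). With x = 68.2, y = −4.51, v₀ = 30.9, g = 10.0:
24.36 tan²θ − 68.2 tanθ + (19.85) = 0.
tanθ = [68.2 ± √(68.2² − 4 × 24.36 × (19.85))] / (2 × 24.36) = (68.2 ± 52.13) / 48.71, giving tanθ = 0.3299 or 2.470.
θ = 18.26° or 67.96°; the smaller is 18.26°.

18.3°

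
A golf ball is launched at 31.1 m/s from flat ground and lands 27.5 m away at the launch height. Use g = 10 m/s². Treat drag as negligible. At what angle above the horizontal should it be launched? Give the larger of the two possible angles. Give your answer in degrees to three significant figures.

R = v₀² sin 2θ / g gives sin 2θ = gR/v₀² = 10.0·27.5/31.1² = 0.2843.
2θ = 16.52° or 180° − 16.52° = 163.5°, so θ = 8.259° or 81.74°.
The larger angle is 81.74°.

81.7°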